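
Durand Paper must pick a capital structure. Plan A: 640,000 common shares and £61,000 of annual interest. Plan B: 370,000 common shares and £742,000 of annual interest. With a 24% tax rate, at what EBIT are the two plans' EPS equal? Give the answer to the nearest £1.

£1,675,222

Set EPS_A = EPS_B: (EBIT − £61,000)(1 − 0.24) ÷ 640,000 = (EBIT − £742,000)(1 − 0.24) ÷ 370,000.
The (1 − t) factor cancels: (EBIT − 61,000) × 370,000 = (EBIT − 742,000) × 640,000.
Solving, EBIT = (742,000·640,000 − 61,000·370,000) / (640,000 − 370,000) = 452,310,000,000 / 270,000 = 1,675,222.22.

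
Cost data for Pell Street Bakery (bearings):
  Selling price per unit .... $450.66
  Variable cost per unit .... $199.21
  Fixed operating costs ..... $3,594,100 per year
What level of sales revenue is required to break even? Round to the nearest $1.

Contribution margin per unit = $450.66 − $199.21 = $251.45, a CM ratio of $251.45 ÷ $450.66 = 0.5580.
Break-even sales = FC ÷ CM ratio = $3,594,100 × $450.66 / $251.45 = $6,441,508.

$6,441,508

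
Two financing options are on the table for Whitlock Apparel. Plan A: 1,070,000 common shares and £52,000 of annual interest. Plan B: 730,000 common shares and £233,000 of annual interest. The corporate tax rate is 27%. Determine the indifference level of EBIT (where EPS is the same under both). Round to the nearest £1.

£621,618

At indifference, (EBIT − 52,000)(1 − t)/1,070,000 = (EBIT − 233,000)(1 − t)/730,000.
The (1 − t) factor cancels: (EBIT − 52,000) × 730,000 = (EBIT − 233,000) × 1,070,000.
Solving, EBIT = (233,000·1,070,000 − 52,000·730,000) / (1,070,000 − 730,000) = 211,350,000,000 / 340,000 = 621,617.65.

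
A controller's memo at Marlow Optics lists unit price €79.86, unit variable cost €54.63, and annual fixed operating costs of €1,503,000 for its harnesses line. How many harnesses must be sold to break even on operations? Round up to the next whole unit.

59,572 harnesses

Contribution margin per unit = €79.86 − €54.63 = €25.23.
Units to break even: €1,503,000 ÷ €25.23 = 59,571.94, rounded up to 59,572.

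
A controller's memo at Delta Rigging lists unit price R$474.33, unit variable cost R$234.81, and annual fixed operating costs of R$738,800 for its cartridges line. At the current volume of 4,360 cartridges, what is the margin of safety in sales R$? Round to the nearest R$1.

R$605,007

Unit CM = price − variable cost = R$474.33 − R$234.81 = R$239.52. Break-even units = R$738,800 ÷ R$239.52 = 3,084.50; break-even revenue = 3,084.50 × R$474.33 = R$1,463,071.99.
Actual sales revenue = 4,360 × R$474.33 = R$2,068,078.80.
Margin of safety = R$2,068,078.80 − R$1,463,071.99 = R$605,007.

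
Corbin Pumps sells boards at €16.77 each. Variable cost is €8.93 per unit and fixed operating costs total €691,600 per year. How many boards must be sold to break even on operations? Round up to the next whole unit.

88,215 boards

Unit CM = price − variable cost = €16.77 − €8.93 = €7.84.
Break-even Q = €691,600 / €7.84 = 88,214.29 → 88,215 boards.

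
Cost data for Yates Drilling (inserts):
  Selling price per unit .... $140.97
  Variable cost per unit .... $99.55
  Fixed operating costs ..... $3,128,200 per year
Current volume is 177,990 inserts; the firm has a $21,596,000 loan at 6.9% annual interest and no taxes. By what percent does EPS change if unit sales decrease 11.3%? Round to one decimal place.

Contribution at this volume is 177,990 × $41.42 = $7,372,345.80.
Operating income = contribution − fixed costs = $7,372,345.80 − $3,128,200 = $4,244,145.80.
After interest of $1,490,124.00, pre-tax earnings = $2,754,021.80.
DCL = total CM / (EBIT − I) = $7,372,345.80 / $2,754,021.80 = 2.6769.
%ΔEPS = DCL × %ΔSales = 2.6769 × -11.3% = -30.2%.

-30.2%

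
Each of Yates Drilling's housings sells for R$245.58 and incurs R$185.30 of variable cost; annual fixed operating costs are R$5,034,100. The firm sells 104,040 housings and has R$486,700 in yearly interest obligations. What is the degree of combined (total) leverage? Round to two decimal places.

At 104,040 units, contribution = 104,040 × R$60.28 = R$6,271,531.20.
EBIT = R$6,271,531.20 − R$5,034,100 = R$1,237,431.20. Interest = R$486,700.00.
DOL = R$6,271,531.20 ÷ R$1,237,431.20 = 5.0682; DFL = R$1,237,431.20 ÷ R$750,731.20 = 1.6483.
DCL = DOL × DFL = 5.0682 × 1.6483 = 8.3539.

8.35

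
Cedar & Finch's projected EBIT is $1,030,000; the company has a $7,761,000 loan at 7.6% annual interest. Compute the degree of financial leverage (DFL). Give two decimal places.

Interest = $589,836.00.
DFL = EBIT ÷ (EBIT − I) = $1,030,000 ÷ ($1,030,000 − $589,836.00) = $1,030,000 ÷ $440,164.00 = 2.3400.

2.34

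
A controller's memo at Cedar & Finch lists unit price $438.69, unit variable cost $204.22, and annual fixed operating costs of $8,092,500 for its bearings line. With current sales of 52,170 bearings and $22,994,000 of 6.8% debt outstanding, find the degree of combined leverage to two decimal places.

Total contribution margin = 52,170 × $234.47 = $12,232,299.90.
EBIT = $12,232,299.90 − $8,092,500 = $4,139,799.90. Interest = $1,563,592.00, so EBIT − I = $2,576,207.90.
DCL = contribution ÷ (EBIT − I) = $12,232,299.90 ÷ $2,576,207.90 = 4.7482.

4.75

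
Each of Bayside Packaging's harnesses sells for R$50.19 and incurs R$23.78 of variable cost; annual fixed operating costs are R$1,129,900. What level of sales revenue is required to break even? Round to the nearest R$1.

Contribution margin per unit = R$50.19 − R$23.78 = R$26.41, a CM ratio of R$26.41 ÷ R$50.19 = 0.5262.
Break-even revenue = fixed costs × price ÷ CM = R$1,129,900 × R$50.19 ÷ R$26.41 = R$2,147,281.

R$2,147,281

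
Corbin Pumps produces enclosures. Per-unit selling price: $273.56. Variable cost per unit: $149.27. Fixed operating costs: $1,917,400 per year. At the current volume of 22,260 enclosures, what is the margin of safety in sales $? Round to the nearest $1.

$1,869,284

Unit CM = price − variable cost = $273.56 − $149.27 = $124.29. Break-even units = $1,917,400 ÷ $124.29 = 15,426.82; break-even revenue = 15,426.82 × $273.56 = $4,220,162.07.
Current sales = 22,260 × $273.56 = $6,089,445.60.
Margin of safety = $6,089,445.60 − $4,220,162.07 = $1,869,284.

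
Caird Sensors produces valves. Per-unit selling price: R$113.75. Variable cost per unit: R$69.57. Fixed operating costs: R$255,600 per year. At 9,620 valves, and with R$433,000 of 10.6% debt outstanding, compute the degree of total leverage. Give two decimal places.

At 9,620 units, contribution = 9,620 × R$44.18 = R$425,011.60.
Operating income = contribution − fixed costs = R$425,011.60 − R$255,600 = R$169,411.60. Interest = R$45,898.00.
DOL = R$425,011.60 ÷ R$169,411.60 = 2.5088; DFL = R$169,411.60 ÷ R$123,513.60 = 1.3716.
Combined leverage = 2.5088 × 1.3716 = 3.4411.

3.44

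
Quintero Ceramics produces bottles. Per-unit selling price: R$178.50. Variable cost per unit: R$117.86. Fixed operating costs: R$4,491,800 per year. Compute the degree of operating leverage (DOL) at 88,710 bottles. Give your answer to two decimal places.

At 88,710 units, contribution = 88,710 × R$60.64 = R$5,379,374.40.
Operating income = contribution − fixed costs = R$5,379,374.40 − R$4,491,800 = R$887,574.40.
So DOL = total CM / EBIT = R$5,379,374.40 / R$887,574.40 = 6.0608.

6.06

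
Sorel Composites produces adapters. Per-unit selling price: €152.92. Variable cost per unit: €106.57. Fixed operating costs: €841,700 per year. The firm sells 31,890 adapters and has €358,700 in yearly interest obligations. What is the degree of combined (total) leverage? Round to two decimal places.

5.32

Contribution at this volume is 31,890 × €46.35 = €1,478,101.50.
Operating income = contribution − fixed costs = €1,478,101.50 − €841,700 = €636,401.50. Interest = €358,700.00.
DOL = €1,478,101.50 ÷ €636,401.50 = 2.3226; DFL = €636,401.50 ÷ €277,701.50 = 2.2917.
DCL = DOL × DFL = 2.3226 × 2.2917 = 5.3227.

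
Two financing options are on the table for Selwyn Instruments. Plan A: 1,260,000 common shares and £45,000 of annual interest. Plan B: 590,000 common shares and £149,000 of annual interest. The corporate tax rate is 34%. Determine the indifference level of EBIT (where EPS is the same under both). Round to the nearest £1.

£240,582

At indifference, (EBIT − 45,000)(1 − t)/1,260,000 = (EBIT − 149,000)(1 − t)/590,000.
Cancelling (1 − t) and cross-multiplying: 590,000·(EBIT − 45,000) = 1,260,000·(EBIT − 149,000).
Solving, EBIT = (149,000·1,260,000 − 45,000·590,000) / (1,260,000 − 590,000) = 161,190,000,000 / 670,000 = 240,582.09.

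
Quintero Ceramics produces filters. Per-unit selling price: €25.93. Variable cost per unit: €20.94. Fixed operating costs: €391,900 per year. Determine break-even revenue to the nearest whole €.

€2,036,466

Contribution margin per unit = €25.93 − €20.94 = €4.99, a CM ratio of €4.99 ÷ €25.93 = 0.1924.
Break-even sales = FC ÷ CM ratio = €391,900 × €25.93 / €4.99 = €2,036,466.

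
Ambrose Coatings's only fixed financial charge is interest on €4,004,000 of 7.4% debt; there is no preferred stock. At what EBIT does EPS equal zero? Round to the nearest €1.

Annual interest = 7.4% × €4,004,000 = €296,296.00.
Without preferred stock the financial break-even is simply EBIT = interest = €296,296.00.

€296,296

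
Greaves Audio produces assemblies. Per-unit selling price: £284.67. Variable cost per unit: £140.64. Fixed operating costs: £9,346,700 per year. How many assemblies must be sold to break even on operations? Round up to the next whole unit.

Contribution margin per unit = £284.67 − £140.64 = £144.03.
Break-even volume = fixed costs ÷ CM per unit = £9,346,700 ÷ £144.03 = 64,894.12, so 64,895 assemblies.

64,895 assemblies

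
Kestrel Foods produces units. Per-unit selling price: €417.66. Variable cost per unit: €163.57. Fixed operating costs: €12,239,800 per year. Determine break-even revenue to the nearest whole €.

CM per unit = €417.66 − €163.57 = €254.09; CM ratio = €254.09 / €417.66 = 0.6084.
Break-even revenue = fixed costs × price ÷ CM = €12,239,800 × €417.66 ÷ €254.09 = €20,119,150.

€20,119,150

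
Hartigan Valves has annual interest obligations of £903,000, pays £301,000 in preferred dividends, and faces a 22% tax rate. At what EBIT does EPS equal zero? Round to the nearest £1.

Grossing the preferred dividend up to pre-tax terms: £301,000 / (1 − 0.22) = £385,897.44.
Financial break-even EBIT = interest + D_p ÷ (1 − t) = £903,000 + £385,897.44 = £1,288,897.44.

£1,288,897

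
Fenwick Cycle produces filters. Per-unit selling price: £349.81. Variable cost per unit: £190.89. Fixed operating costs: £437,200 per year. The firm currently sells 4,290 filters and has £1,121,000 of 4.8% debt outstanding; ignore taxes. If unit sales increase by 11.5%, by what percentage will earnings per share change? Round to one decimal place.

Total contribution margin = 4,290 × £158.92 = £681,766.80.
EBIT = £681,766.80 − £437,200 = £244,566.80.
After interest of £53,808.00, pre-tax earnings = £190,758.80.
Degree of combined leverage = contribution ÷ (EBIT − I) = £681,766.80 ÷ £190,758.80 = 3.5740.
EPS therefore changes by 3.5740 × (+11.5%) = +41.1%.

+41.1%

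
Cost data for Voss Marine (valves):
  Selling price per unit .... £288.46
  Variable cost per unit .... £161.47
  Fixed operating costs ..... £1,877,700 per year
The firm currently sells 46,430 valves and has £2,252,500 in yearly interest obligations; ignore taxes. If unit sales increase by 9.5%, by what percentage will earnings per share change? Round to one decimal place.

At 46,430 units, contribution = 46,430 × £126.99 = £5,896,145.70.
Subtracting fixed costs: EBIT = £5,896,145.70 − £1,877,700 = £4,018,445.70.
After interest of £2,252,500.00, pre-tax earnings = £1,765,945.70.
DCL = total CM / (EBIT − I) = £5,896,145.70 / £1,765,945.70 = 3.3388.
EPS therefore changes by 3.3388 × (+9.5%) = +31.7%.

+31.7%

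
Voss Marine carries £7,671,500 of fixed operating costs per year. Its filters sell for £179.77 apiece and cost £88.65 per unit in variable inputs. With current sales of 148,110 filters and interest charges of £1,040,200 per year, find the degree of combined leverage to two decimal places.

At 148,110 units, contribution = 148,110 × £91.12 = £13,495,783.20.
EBIT = £13,495,783.20 − £7,671,500 = £5,824,283.20. Interest = £1,040,200.00.
DOL = £13,495,783.20 ÷ £5,824,283.20 = 2.3172; DFL = £5,824,283.20 ÷ £4,784,083.20 = 1.2174.
Combined leverage = 2.3172 × 1.2174 = 2.8210.

2.82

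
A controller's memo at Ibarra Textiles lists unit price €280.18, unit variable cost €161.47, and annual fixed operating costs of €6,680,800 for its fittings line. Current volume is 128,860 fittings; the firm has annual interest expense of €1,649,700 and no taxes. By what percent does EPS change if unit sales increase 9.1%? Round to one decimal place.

At 128,860 units, contribution = 128,860 × €118.71 = €15,296,970.60.
Operating income = contribution − fixed costs = €15,296,970.60 − €6,680,800 = €8,616,170.60.
After interest of €1,649,700.00, pre-tax earnings = €6,966,470.60.
Degree of combined leverage = contribution ÷ (EBIT − I) = €15,296,970.60 ÷ €6,966,470.60 = 2.1958.
EPS therefore changes by 2.1958 × (+9.1%) = +20.0%.

+20.0%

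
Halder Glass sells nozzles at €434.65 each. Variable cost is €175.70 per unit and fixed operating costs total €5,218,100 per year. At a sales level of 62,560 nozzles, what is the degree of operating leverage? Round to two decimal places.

1.48

At 62,560 units, contribution = 62,560 × €258.95 = €16,199,912.00.
EBIT = €16,199,912.00 − €5,218,100 = €10,981,812.00.
So DOL = total CM / EBIT = €16,199,912.00 / €10,981,812.00 = 1.4752.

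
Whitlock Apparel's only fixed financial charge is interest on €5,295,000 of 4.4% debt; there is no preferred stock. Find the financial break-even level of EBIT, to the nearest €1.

Annual interest = 4.4% × €5,295,000 = €232,980.00.
Without preferred stock the financial break-even is simply EBIT = interest = €232,980.00.

€232,980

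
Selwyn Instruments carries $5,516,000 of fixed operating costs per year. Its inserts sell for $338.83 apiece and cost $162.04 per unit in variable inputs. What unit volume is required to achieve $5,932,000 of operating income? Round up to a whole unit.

Unit CM = price − variable cost = $338.83 − $162.04 = $176.79.
Required volume = (fixed costs + target profit) ÷ CM = ($5,516,000 + $5,932,000) ÷ $176.79 = 64,754.79, so 64,755 inserts.

64,755 inserts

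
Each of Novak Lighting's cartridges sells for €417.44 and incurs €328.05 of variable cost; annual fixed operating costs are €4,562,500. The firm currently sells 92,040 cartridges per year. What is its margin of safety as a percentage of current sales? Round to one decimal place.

44.5%

Unit CM = price − variable cost = €417.44 − €328.05 = €89.39. Break-even units = €4,562,500 ÷ €89.39 = 51,040.38; break-even revenue = 51,040.38 × €417.44 = €21,306,298.24.
Current sales = 92,040 × €417.44 = €38,421,177.60.
Margin of safety = (€38,421,177.60 − €21,306,298.24) ÷ €38,421,177.60 = 44.5%.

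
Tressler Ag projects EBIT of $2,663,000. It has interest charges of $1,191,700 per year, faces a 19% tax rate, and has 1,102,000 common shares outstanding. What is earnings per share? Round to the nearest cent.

$1.08

Interest = $1,191,700.00, so EBT = $2,663,000 − $1,191,700.00 = $1,471,300.00.
Net income = $1,471,300.00 × (1 − 0.19) = $1,191,753.00.
EPS = $1,191,753.00 ÷ 1,102,000 = $1.08.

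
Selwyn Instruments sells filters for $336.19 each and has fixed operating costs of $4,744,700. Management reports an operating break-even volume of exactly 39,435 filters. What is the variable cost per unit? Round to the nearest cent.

$215.87

At break-even, FC = Q × (P − VC), so P − VC = $4,744,700 ÷ 39,435 = $120.3170.
Hence VC = price − CM = $336.19 − $120.3170 = $215.87.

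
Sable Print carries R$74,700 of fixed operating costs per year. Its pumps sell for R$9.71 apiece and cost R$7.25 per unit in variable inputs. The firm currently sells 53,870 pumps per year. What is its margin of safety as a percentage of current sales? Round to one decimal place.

43.6%

Contribution margin per unit = R$9.71 − R$7.25 = R$2.46. Break-even units = R$74,700 ÷ R$2.46 = 30,365.85; break-even revenue = 30,365.85 × R$9.71 = R$294,852.44.
Actual sales revenue = 53,870 × R$9.71 = R$523,077.70.
Margin of safety = (R$523,077.70 − R$294,852.44) ÷ R$523,077.70 = 43.6%.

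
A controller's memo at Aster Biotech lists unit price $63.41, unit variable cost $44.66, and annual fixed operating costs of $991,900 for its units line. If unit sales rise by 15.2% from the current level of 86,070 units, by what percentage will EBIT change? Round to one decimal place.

+39.4%

At 86,070 units, contribution = 86,070 × $18.75 = $1,613,812.50.
Operating income = contribution − fixed costs = $1,613,812.50 − $991,900 = $621,912.50.
Degree of operating leverage = $1,613,812.50 / $621,912.50 = 2.5949.
%ΔEBIT = DOL × %ΔSales = 2.5949 × +15.2% = +39.4%.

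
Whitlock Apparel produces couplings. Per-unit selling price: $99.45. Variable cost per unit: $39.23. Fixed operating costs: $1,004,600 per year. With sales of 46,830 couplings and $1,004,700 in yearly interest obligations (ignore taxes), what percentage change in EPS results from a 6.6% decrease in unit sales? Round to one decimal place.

-23.0%

Total contribution margin = 46,830 × $60.22 = $2,820,102.60.
EBIT = $2,820,102.60 − $1,004,600 = $1,815,502.60.
Interest = $1,004,700.00, so EBIT − I = $810,802.60.
DCL = total CM / (EBIT − I) = $2,820,102.60 / $810,802.60 = 3.4782.
%ΔEPS = DCL × %ΔSales = 3.4782 × -6.6% = -23.0%.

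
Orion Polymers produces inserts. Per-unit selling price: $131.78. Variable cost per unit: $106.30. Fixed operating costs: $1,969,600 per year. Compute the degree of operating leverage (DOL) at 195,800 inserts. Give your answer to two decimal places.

At 195,800 units, contribution = 195,800 × $25.48 = $4,988,984.00.
EBIT = $4,988,984.00 − $1,969,600 = $3,019,384.00.
DOL = contribution ÷ EBIT = $4,988,984.00 ÷ $3,019,384.00 = 1.6523.

1.65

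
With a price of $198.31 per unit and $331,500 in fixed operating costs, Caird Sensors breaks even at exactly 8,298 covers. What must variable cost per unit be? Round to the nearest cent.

$158.36

At break-even, FC = Q × (P − VC), so P − VC = $331,500 ÷ 8,298 = $39.9494.
Variable cost per unit = $198.31 − $39.9494 = $158.36.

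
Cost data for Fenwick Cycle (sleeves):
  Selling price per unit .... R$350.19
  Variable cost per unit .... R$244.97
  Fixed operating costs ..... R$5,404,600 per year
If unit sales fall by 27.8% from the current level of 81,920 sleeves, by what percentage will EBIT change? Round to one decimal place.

Contribution at this volume is 81,920 × R$105.22 = R$8,619,622.40.
Subtracting fixed costs: EBIT = R$8,619,622.40 − R$5,404,600 = R$3,215,022.40.
Degree of operating leverage = R$8,619,622.40 / R$3,215,022.40 = 2.6810.
So EBIT moves 2.6810 × (-27.8%) = -74.5%.

-74.5%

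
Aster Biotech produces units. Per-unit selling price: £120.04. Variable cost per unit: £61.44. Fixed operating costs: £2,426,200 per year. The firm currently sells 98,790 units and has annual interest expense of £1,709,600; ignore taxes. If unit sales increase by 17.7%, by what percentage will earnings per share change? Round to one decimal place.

Total contribution margin = 98,790 × £58.60 = £5,789,094.00.
Operating income = contribution − fixed costs = £5,789,094.00 − £2,426,200 = £3,362,894.00.
Interest = £1,709,600.00, so EBIT − I = £1,653,294.00.
Degree of combined leverage = contribution ÷ (EBIT − I) = £5,789,094.00 ÷ £1,653,294.00 = 3.5016.
%ΔEPS = DCL × %ΔSales = 3.5016 × +17.7% = +62.0%.

+62.0%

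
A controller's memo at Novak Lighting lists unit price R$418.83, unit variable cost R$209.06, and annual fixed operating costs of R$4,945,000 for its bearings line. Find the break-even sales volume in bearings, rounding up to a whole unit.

Unit CM = price − variable cost = R$418.83 − R$209.06 = R$209.77.
Break-even volume = fixed costs ÷ CM per unit = R$4,945,000 ÷ R$209.77 = 23,573.44, so 23,574 bearings.

23,574 bearings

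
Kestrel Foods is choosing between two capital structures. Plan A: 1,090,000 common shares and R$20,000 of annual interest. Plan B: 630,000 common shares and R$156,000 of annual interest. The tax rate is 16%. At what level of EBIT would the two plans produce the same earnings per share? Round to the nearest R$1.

Set EPS_A = EPS_B: (EBIT − R$20,000)(1 − 0.16) ÷ 1,090,000 = (EBIT − R$156,000)(1 − 0.16) ÷ 630,000.
The (1 − t) factor cancels: (EBIT − 20,000) × 630,000 = (EBIT − 156,000) × 1,090,000.
Solving, EBIT = (156,000·1,090,000 − 20,000·630,000) / (1,090,000 − 630,000) = 157,440,000,000 / 460,000 = 342,260.87.

R$342,261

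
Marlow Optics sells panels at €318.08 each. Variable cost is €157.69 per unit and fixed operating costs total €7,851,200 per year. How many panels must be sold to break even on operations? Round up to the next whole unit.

48,951 panels

Each unit contributes €318.08 − €157.69 = €160.39.
Units to break even: €7,851,200 ÷ €160.39 = 48,950.68, rounded up to 48,951.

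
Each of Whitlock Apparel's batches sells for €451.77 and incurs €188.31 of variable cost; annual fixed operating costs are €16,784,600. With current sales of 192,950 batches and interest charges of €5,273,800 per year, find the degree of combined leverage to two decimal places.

1.77

Contribution at this volume is 192,950 × €263.46 = €50,834,607.00.
EBIT = €50,834,607.00 − €16,784,600 = €34,050,007.00. Interest = €5,273,800.00.
DOL = €50,834,607.00 ÷ €34,050,007.00 = 1.4929; DFL = €34,050,007.00 ÷ €28,776,207.00 = 1.1833.
DCL = DOL × DFL = 1.4929 × 1.1833 = 1.7665.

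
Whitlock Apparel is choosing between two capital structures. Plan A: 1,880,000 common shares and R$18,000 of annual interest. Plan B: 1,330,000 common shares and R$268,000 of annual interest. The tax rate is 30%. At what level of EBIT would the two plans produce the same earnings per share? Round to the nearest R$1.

Set EPS_A = EPS_B: (EBIT − R$18,000)(1 − 0.30) ÷ 1,880,000 = (EBIT − R$268,000)(1 − 0.30) ÷ 1,330,000.
Cancelling (1 − t) and cross-multiplying: 1,330,000·(EBIT − 18,000) = 1,880,000·(EBIT − 268,000).
EBIT × (1,880,000 − 1,330,000) = 268,000 × 1,880,000 − 18,000 × 1,330,000 = 479,900,000,000, so EBIT = 479,900,000,000 ÷ 550,000 = 872,545.45.

R$872,545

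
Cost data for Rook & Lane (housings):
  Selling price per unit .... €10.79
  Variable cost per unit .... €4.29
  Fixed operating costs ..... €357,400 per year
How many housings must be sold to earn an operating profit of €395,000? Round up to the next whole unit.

115,754 housings

Contribution margin per unit = €10.79 − €4.29 = €6.50.
Required volume = (fixed costs + target profit) ÷ CM = (€357,400 + €395,000) ÷ €6.50 = 115,753.85, so 115,754 housings.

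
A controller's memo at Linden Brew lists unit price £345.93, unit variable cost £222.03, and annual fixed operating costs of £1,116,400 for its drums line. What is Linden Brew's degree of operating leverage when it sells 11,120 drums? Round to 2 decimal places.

Contribution at this volume is 11,120 × £123.90 = £1,377,768.00.
EBIT = £1,377,768.00 − £1,116,400 = £261,368.00.
Degree of operating leverage = £1,377,768.00 / £261,368.00 = 5.2714.

5.27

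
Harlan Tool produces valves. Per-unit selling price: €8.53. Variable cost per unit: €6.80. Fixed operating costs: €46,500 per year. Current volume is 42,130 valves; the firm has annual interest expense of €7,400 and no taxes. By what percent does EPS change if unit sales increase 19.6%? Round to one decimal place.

+75.2%

Total contribution margin = 42,130 × €1.73 = €72,884.90.
Subtracting fixed costs: EBIT = €72,884.90 − €46,500 = €26,384.90.
After interest of €7,400.00, pre-tax earnings = €18,984.90.
Degree of combined leverage = contribution ÷ (EBIT − I) = €72,884.90 ÷ €18,984.90 = 3.8391.
%ΔEPS = DCL × %ΔSales = 3.8391 × +19.6% = +75.2%.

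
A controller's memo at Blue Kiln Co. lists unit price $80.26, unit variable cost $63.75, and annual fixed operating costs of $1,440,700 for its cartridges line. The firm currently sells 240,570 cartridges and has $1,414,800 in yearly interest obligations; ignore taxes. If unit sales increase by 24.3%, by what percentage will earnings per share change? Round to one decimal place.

Contribution at this volume is 240,570 × $16.51 = $3,971,810.70.
Operating income = contribution − fixed costs = $3,971,810.70 − $1,440,700 = $2,531,110.70.
After interest of $1,414,800.00, pre-tax earnings = $1,116,310.70.
Degree of combined leverage = contribution ÷ (EBIT − I) = $3,971,810.70 ÷ $1,116,310.70 = 3.5580.
%ΔEPS = DCL × %ΔSales = 3.5580 × +24.3% = +86.5%.

+86.5%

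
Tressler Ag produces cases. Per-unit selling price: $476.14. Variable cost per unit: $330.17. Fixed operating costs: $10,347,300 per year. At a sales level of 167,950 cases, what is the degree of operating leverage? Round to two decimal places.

1.73

Contribution at this volume is 167,950 × $145.97 = $24,515,661.50.
Operating income = contribution − fixed costs = $24,515,661.50 − $10,347,300 = $14,168,361.50.
Degree of operating leverage = $24,515,661.50 / $14,168,361.50 = 1.7303.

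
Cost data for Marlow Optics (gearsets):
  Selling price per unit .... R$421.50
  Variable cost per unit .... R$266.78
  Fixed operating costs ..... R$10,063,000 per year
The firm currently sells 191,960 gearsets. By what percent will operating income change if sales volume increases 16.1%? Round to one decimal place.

At 191,960 units, contribution = 191,960 × R$154.72 = R$29,700,051.20.
EBIT = R$29,700,051.20 − R$10,063,000 = R$19,637,051.20.
DOL = contribution ÷ EBIT = R$29,700,051.20 ÷ R$19,637,051.20 = 1.5124.
Operating income changes by 1.5124 × +16.1% = +24.4%.

+24.4%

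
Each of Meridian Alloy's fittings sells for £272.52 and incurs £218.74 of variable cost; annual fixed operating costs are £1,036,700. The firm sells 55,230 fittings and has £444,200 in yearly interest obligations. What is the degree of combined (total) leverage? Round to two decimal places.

Total contribution margin = 55,230 × £53.78 = £2,970,269.40.
Subtracting fixed costs: EBIT = £2,970,269.40 − £1,036,700 = £1,933,569.40. Interest = £444,200.00.
DOL = £2,970,269.40 ÷ £1,933,569.40 = 1.5362; DFL = £1,933,569.40 ÷ £1,489,369.40 = 1.2982.
Combined leverage = 1.5362 × 1.2982 = 1.9943.

1.99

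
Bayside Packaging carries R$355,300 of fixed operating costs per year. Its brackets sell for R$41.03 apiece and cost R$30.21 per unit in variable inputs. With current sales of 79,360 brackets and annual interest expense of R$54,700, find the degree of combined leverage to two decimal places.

1.91

At 79,360 units, contribution = 79,360 × R$10.82 = R$858,675.20.
Subtracting fixed costs: EBIT = R$858,675.20 − R$355,300 = R$503,375.20. Interest = R$54,700.00.
DOL = R$858,675.20 ÷ R$503,375.20 = 1.7058; DFL = R$503,375.20 ÷ R$448,675.20 = 1.1219.
Combined leverage = 1.7058 × 1.1219 = 1.9137.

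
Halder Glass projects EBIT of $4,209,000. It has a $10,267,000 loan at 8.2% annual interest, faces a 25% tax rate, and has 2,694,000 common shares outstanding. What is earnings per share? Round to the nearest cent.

Pre-tax income = $4,209,000 − $841,894.00 = $3,367,106.00.
After tax at 25%: net income = $3,367,106.00 × 0.75 = $2,525,329.50.
EPS = $2,525,329.50 ÷ 2,694,000 = $0.94.

$0.94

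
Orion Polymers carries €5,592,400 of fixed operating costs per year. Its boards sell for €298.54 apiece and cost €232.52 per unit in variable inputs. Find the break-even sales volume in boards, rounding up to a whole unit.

84,708 boards

Each unit contributes €298.54 − €232.52 = €66.02.
Break-even Q = €5,592,400 / €66.02 = 84,707.66 → 84,708 boards.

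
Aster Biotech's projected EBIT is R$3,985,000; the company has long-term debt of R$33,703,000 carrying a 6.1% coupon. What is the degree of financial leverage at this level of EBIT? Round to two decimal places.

2.07

Interest = R$2,055,883.00.
DFL = EBIT ÷ (EBIT − I) = R$3,985,000 ÷ (R$3,985,000 − R$2,055,883.00) = R$3,985,000 ÷ R$1,929,117.00 = 2.0657.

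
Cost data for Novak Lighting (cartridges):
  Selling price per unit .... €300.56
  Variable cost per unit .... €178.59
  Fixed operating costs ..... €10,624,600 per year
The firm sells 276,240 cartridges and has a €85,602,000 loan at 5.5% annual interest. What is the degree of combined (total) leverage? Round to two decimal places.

Total contribution margin = 276,240 × €121.97 = €33,692,992.80.
Operating income = contribution − fixed costs = €33,692,992.80 − €10,624,600 = €23,068,392.80. Interest = €4,708,110.00.
DOL = €33,692,992.80 ÷ €23,068,392.80 = 1.4606; DFL = €23,068,392.80 ÷ €18,360,282.80 = 1.2564.
Combined leverage = 1.4606 × 1.2564 = 1.8351.

1.84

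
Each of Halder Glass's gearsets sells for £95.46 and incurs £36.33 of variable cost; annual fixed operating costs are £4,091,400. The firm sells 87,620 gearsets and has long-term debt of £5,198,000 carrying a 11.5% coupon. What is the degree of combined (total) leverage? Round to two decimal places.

Contribution at this volume is 87,620 × £59.13 = £5,180,970.60.
EBIT = £5,180,970.60 − £4,091,400 = £1,089,570.60. Interest = £597,770.00.
DOL = £5,180,970.60 ÷ £1,089,570.60 = 4.7551; DFL = £1,089,570.60 ÷ £491,800.60 = 2.2155.
Combined leverage = 4.7551 × 2.2155 = 10.5349.

10.53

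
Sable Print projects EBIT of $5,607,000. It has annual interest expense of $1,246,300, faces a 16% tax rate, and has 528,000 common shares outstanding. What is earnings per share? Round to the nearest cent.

Interest = $1,246,300.00, so EBT = $5,607,000 − $1,246,300.00 = $4,360,700.00.
After tax at 16%: net income = $4,360,700.00 × 0.84 = $3,662,988.00.
EPS = $3,662,988.00 ÷ 528,000 = $6.94.

$6.94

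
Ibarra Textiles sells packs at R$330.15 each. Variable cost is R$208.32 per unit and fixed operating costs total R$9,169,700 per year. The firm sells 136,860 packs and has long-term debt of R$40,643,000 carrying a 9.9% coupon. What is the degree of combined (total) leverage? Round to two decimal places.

4.79

At 136,860 units, contribution = 136,860 × R$121.83 = R$16,673,653.80.
Subtracting fixed costs: EBIT = R$16,673,653.80 − R$9,169,700 = R$7,503,953.80. Interest = R$4,023,657.00, so EBIT − I = R$3,480,296.80.
Degree of total leverage = total CM / (EBIT − interest) = R$16,673,653.80 / R$3,480,296.80 = 4.7909.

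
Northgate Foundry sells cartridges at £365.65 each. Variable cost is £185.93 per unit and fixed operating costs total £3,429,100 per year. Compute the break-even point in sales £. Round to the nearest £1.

Contribution margin per unit = £365.65 − £185.93 = £179.72, a CM ratio of £179.72 ÷ £365.65 = 0.4915.
Break-even sales = FC ÷ CM ratio = £3,429,100 × £365.65 / £179.72 = £6,976,688.

£6,976,688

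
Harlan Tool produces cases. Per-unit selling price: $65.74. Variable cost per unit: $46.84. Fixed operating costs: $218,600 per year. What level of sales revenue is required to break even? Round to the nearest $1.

CM per unit = $65.74 − $46.84 = $18.90; CM ratio = $18.90 / $65.74 = 0.2875.
Break-even sales = FC ÷ CM ratio = $218,600 × $65.74 / $18.90 = $760,358.

$760,358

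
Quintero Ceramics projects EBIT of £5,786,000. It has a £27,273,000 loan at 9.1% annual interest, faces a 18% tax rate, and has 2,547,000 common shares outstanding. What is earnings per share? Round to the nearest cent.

Pre-tax income = £5,786,000 − £2,481,843.00 = £3,304,157.00.
Net income = £3,304,157.00 × (1 − 0.18) = £2,709,408.74.
EPS = £2,709,408.74 ÷ 2,547,000 = £1.06.

£1.06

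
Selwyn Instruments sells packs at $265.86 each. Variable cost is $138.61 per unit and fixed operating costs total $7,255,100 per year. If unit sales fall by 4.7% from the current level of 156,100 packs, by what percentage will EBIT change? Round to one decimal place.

-7.4%

Contribution at this volume is 156,100 × $127.25 = $19,863,725.00.
Subtracting fixed costs: EBIT = $19,863,725.00 − $7,255,100 = $12,608,625.00.
So DOL = total CM / EBIT = $19,863,725.00 / $12,608,625.00 = 1.5754.
%ΔEBIT = DOL × %ΔSales = 1.5754 × -4.7% = -7.4%.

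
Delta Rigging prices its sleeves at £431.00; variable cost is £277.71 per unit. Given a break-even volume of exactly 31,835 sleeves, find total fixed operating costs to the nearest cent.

Unit CM = price − variable cost = £431.00 − £277.71 = £153.29.
Fixed costs = break-even units × CM = 31,835 × £153.29 = £4,879,987.15.

£4,879,987.15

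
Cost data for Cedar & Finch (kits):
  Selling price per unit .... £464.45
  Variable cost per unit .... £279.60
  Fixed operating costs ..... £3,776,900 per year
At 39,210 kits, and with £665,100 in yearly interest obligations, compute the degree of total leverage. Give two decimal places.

Contribution at this volume is 39,210 × £184.85 = £7,247,968.50.
EBIT = £7,247,968.50 − £3,776,900 = £3,471,068.50. Interest = £665,100.00, so EBIT − I = £2,805,968.50.
DCL = contribution ÷ (EBIT − I) = £7,247,968.50 ÷ £2,805,968.50 = 2.5831.

2.58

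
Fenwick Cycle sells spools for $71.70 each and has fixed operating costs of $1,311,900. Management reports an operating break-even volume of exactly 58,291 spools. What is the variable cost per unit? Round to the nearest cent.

$49.19

Contribution per unit must be FC / Q = $1,311,900 / 58,291 = $22.5060.
Variable cost per unit = $71.70 − $22.5060 = $49.19.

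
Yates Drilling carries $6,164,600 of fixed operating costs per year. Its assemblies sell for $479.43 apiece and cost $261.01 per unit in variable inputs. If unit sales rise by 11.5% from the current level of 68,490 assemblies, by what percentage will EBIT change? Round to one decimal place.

+19.6%

Contribution at this volume is 68,490 × $218.42 = $14,959,585.80.
Subtracting fixed costs: EBIT = $14,959,585.80 − $6,164,600 = $8,794,985.80.
So DOL = total CM / EBIT = $14,959,585.80 / $8,794,985.80 = 1.7009.
Operating income changes by 1.7009 × +11.5% = +19.6%.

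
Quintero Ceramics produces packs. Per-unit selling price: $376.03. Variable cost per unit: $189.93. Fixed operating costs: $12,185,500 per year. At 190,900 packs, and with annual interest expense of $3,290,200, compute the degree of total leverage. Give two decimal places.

1.77

At 190,900 units, contribution = 190,900 × $186.10 = $35,526,490.00.
EBIT = $35,526,490.00 − $12,185,500 = $23,340,990.00. Interest = $3,290,200.00.
DOL = $35,526,490.00 ÷ $23,340,990.00 = 1.5221; DFL = $23,340,990.00 ÷ $20,050,790.00 = 1.1641.
Combined leverage = 1.5221 × 1.1641 = 1.7719.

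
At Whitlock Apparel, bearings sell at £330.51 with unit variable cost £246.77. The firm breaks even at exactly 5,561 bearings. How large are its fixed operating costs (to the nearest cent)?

£465,678.14

Each unit contributes £330.51 − £246.77 = £83.74.
Since BE = FC / CM, FC = 5,561 × £83.74 = £465,678.14.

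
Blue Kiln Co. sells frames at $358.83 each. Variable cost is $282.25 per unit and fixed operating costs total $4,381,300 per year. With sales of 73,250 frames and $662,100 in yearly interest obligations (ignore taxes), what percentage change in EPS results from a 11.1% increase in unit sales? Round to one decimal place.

+110.0%

At 73,250 units, contribution = 73,250 × $76.58 = $5,609,485.00.
Subtracting fixed costs: EBIT = $5,609,485.00 − $4,381,300 = $1,228,185.00.
Interest = $662,100.00, so EBIT − I = $566,085.00.
DCL = total CM / (EBIT − I) = $5,609,485.00 / $566,085.00 = 9.9093.
EPS therefore changes by 9.9093 × (+11.1%) = +110.0%.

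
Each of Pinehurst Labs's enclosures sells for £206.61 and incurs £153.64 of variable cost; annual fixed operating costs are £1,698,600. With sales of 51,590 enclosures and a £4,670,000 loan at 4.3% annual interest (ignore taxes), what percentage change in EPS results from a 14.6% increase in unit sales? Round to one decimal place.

+47.9%

Total contribution margin = 51,590 × £52.97 = £2,732,722.30.
Operating income = contribution − fixed costs = £2,732,722.30 − £1,698,600 = £1,034,122.30.
Interest = £200,810.00, so EBIT − I = £833,312.30.
Degree of combined leverage = contribution ÷ (EBIT − I) = £2,732,722.30 ÷ £833,312.30 = 3.2793.
%ΔEPS = DCL × %ΔSales = 3.2793 × +14.6% = +47.9%.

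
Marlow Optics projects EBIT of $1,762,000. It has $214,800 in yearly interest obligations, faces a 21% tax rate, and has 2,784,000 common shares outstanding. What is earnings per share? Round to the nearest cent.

Pre-tax income = $1,762,000 − $214,800.00 = $1,547,200.00.
Net income = $1,547,200.00 × (1 − 0.21) = $1,222,288.00.
EPS = $1,222,288.00 ÷ 2,784,000 = $0.44.

$0.44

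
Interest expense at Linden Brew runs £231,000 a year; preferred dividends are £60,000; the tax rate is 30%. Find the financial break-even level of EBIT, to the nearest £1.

Grossing the preferred dividend up to pre-tax terms: £60,000 / (1 − 0.30) = £85,714.29.
EPS = 0 when EBIT covers interest plus the pre-tax preferred burden: £231,000 + £85,714.29 = £316,714.29.

£316,714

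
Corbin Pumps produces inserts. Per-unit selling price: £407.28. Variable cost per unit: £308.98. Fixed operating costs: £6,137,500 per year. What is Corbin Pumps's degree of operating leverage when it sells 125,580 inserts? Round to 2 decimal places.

At 125,580 units, contribution = 125,580 × £98.30 = £12,344,514.00.
Operating income = contribution − fixed costs = £12,344,514.00 − £6,137,500 = £6,207,014.00.
Degree of operating leverage = £12,344,514.00 / £6,207,014.00 = 1.9888.

1.99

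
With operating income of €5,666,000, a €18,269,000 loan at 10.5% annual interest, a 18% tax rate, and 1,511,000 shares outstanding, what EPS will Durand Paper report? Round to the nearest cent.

Pre-tax income = €5,666,000 − €1,918,245.00 = €3,747,755.00.
After tax at 18%: net income = €3,747,755.00 × 0.82 = €3,073,159.10.
EPS = €3,073,159.10 ÷ 1,511,000 = €2.03.

€2.03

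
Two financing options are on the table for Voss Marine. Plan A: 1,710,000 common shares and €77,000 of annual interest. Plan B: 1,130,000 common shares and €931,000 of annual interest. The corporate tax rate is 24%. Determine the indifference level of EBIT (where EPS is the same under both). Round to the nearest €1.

Set EPS_A = EPS_B: (EBIT − €77,000)(1 − 0.24) ÷ 1,710,000 = (EBIT − €931,000)(1 − 0.24) ÷ 1,130,000.
Cancelling (1 − t) and cross-multiplying: 1,130,000·(EBIT − 77,000) = 1,710,000·(EBIT − 931,000).
EBIT × (1,710,000 − 1,130,000) = 931,000 × 1,710,000 − 77,000 × 1,130,000 = 1,505,000,000,000, so EBIT = 1,505,000,000,000 ÷ 580,000 = 2,594,827.59.

€2,594,828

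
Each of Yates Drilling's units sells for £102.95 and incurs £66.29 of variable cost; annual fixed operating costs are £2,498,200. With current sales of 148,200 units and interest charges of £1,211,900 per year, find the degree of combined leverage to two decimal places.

Total contribution margin = 148,200 × £36.66 = £5,433,012.00.
Subtracting fixed costs: EBIT = £5,433,012.00 − £2,498,200 = £2,934,812.00. Interest = £1,211,900.00, so EBIT − I = £1,722,912.00.
Degree of total leverage = total CM / (EBIT − interest) = £5,433,012.00 / £1,722,912.00 = 3.1534.

3.15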